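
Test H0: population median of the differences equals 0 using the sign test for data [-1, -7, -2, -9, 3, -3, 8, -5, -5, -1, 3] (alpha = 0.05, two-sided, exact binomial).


Step 1: Discard zero differences. Original n = 11; n_eff = number of nonzero differences = 11.
Nonzero differences (with sign): -1, -7, -2, -9, +3, -3, +8, -5, -5, -1, +3
Step 2: Count signs: positive = 3, negative = 8.
Step 3: Under H0: P(positive) = 0.5, so the number of positives S ~ Bin(11, 0.5).
Step 4: Two-sided exact p-value = sum of Bin(11,0.5) probabilities at or below the observed probability = 0.226562.
Step 5: alpha = 0.05. fail to reject H0.

n_eff = 11, pos = 3, neg = 8, p = 0.226562, fail to reject H0.


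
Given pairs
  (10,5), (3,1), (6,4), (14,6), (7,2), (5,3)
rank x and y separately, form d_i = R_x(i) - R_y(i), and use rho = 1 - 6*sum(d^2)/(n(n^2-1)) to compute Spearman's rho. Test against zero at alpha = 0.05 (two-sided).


Step 1: Rank x and y separately (midranks; no ties here).
rank(x): 10->5, 3->1, 6->3, 14->6, 7->4, 5->2
rank(y): 5->5, 1->1, 4->4, 6->6, 2->2, 3->3
Step 2: d_i = R_x(i) - R_y(i); compute d_i^2.
  (5-5)^2=0, (1-1)^2=0, (3-4)^2=1, (6-6)^2=0, (4-2)^2=4, (2-3)^2=1
sum(d^2) = 6.
Step 3: rho = 1 - 6*6 / (6*(6^2 - 1)) = 1 - 36/210 = 0.828571.
Step 4: Under H0, t = rho * sqrt((n-2)/(1-rho^2)) = 2.9598 ~ t(4).
Step 5: Two-sided p-value from the t-distribution with 4 df = 0.041563.
Step 6: alpha = 0.05. reject H0.

rho = 0.8286, p = 0.041563, reject H0 at alpha = 0.05.


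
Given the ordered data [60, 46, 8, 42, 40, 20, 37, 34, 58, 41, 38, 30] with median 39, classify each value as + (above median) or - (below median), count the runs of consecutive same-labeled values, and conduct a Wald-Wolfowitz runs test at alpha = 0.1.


Step 1: Compute median = 39; label A = above, B = below.
Labels in order: AABAABBBAABB  (n_A = 6, n_B = 6)
Step 2: Count runs R = 6.
Step 3: Under H0 (random ordering), E[R] = 2*n_A*n_B/(n_A+n_B) + 1 = 2*6*6/12 + 1 = 7.0000.
        Var[R] = 2*n_A*n_B*(2*n_A*n_B - n_A - n_B) / ((n_A+n_B)^2 * (n_A+n_B-1)) = 4320/1584 = 2.7273.
        SD[R] = 1.6514.
Step 4: Continuity-corrected z = (R + 0.5 - E[R]) / SD[R] = (6 + 0.5 - 7.0000) / 1.6514 = -0.3028.
Step 5: Two-sided p-value via normal approximation = 2*(1 - Phi(|z|)) = 0.762069.
Step 6: alpha = 0.1. fail to reject H0.

R = 6, z = -0.3028, p = 0.762069, fail to reject H0.


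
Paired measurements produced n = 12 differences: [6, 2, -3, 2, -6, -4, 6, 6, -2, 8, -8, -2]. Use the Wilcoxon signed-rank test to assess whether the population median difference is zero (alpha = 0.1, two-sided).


Step 1: Drop any zero differences (none here) and take |d_i|.
|d| = [6, 2, 3, 2, 6, 4, 6, 6, 2, 8, 8, 2]
Step 2: Midrank |d_i| (ties get averaged ranks).
ranks: |6|->8.5, |2|->2.5, |3|->5, |2|->2.5, |6|->8.5, |4|->6, |6|->8.5, |6|->8.5, |2|->2.5, |8|->11.5, |8|->11.5, |2|->2.5
Step 3: Attach original signs; sum ranks with positive sign and with negative sign.
W+ = 8.5 + 2.5 + 2.5 + 8.5 + 8.5 + 11.5 = 42
W- = 5 + 8.5 + 6 + 2.5 + 11.5 + 2.5 = 36
(Check: W+ + W- = 78 should equal n(n+1)/2 = 78.)
Step 4: Test statistic W = min(W+, W-) = 36.
Step 5: Ties in |d|, so use the tie-corrected normal approximation.
        E[W] = n(n+1)/4 = 12*13/4 = 39.
        Tie groups: |d|=2 (t=4), |d|=6 (t=4), |d|=8 (t=2); sum(t^3 - t) = 126.
        Var[W] = n(n+1)(2n+1)/24 - sum(t^3-t)/48 = 3900/24 - 126/48 = 159.875.
        z = (W - E[W]) / sqrt(Var[W]) = (36 - 39) / 12.6442 = -0.2373.
        Two-sided p = 2*Phi(z) = 0.812452.
Step 6: alpha = 0.1. fail to reject H0.

W+ = 42, W- = 36, W = min = 36, p = 0.812452, fail to reject H0.


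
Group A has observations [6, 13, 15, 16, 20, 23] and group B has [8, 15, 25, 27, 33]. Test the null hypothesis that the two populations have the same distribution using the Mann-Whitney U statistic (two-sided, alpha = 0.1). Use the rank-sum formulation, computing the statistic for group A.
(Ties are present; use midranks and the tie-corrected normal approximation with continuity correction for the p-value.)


Step 1: Combine and sort all 11 observations; assign midranks.
sorted (value, group): (6,X), (8,Y), (13,X), (15,X), (15,Y), (16,X), (20,X), (23,X), (25,Y), (27,Y), (33,Y)
ranks: 6->1, 8->2, 13->3, 15->4.5, 15->4.5, 16->6, 20->7, 23->8, 25->9, 27->10, 33->11
Step 2: Rank sum for X: R1 = 1 + 3 + 4.5 + 6 + 7 + 8 = 29.5.
Step 3: U_X = R1 - n1(n1+1)/2 = 29.5 - 6*7/2 = 29.5 - 21 = 8.5.
       U_Y = n1*n2 - U_X = 30 - 8.5 = 21.5.
Step 4: Ties are present, so use the tie-corrected normal approximation (with continuity correction) for the p-value.
Step 5: p-value = 0.272229; compare to alpha = 0.1. fail to reject H0.

U_X = 8.5, p = 0.272229, fail to reject H0 at alpha = 0.1.


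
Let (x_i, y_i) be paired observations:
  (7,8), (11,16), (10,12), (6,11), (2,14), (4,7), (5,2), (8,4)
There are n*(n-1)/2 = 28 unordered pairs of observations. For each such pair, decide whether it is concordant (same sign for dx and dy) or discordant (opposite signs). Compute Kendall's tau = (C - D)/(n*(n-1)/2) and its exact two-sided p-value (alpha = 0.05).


Step 1: Enumerate the 28 unordered pairs (i,j) with i<j and classify each by sign(x_j-x_i) * sign(y_j-y_i).
  (1,2):dx=+4,dy=+8->C; (1,3):dx=+3,dy=+4->C; (1,4):dx=-1,dy=+3->D; (1,5):dx=-5,dy=+6->D
  (1,6):dx=-3,dy=-1->C; (1,7):dx=-2,dy=-6->C; (1,8):dx=+1,dy=-4->D; (2,3):dx=-1,dy=-4->C
  (2,4):dx=-5,dy=-5->C; (2,5):dx=-9,dy=-2->C; (2,6):dx=-7,dy=-9->C; (2,7):dx=-6,dy=-14->C
  (2,8):dx=-3,dy=-12->C; (3,4):dx=-4,dy=-1->C; (3,5):dx=-8,dy=+2->D; (3,6):dx=-6,dy=-5->C
  (3,7):dx=-5,dy=-10->C; (3,8):dx=-2,dy=-8->C; (4,5):dx=-4,dy=+3->D; (4,6):dx=-2,dy=-4->C
  (4,7):dx=-1,dy=-9->C; (4,8):dx=+2,dy=-7->D; (5,6):dx=+2,dy=-7->D; (5,7):dx=+3,dy=-12->D
  (5,8):dx=+6,dy=-10->D; (6,7):dx=+1,dy=-5->D; (6,8):dx=+4,dy=-3->D; (7,8):dx=+3,dy=+2->C
Step 2: C = 17, D = 11, total pairs = 28.
Step 3: tau = (C - D)/(n(n-1)/2) = (17 - 11)/28 = 0.214286.
Step 4: Exact two-sided p-value (enumerate n! = 40320 permutations of y under H0): p = 0.548413.
Step 5: alpha = 0.05. fail to reject H0.

tau_b = 0.2143 (C=17, D=11), p = 0.548413, fail to reject H0.


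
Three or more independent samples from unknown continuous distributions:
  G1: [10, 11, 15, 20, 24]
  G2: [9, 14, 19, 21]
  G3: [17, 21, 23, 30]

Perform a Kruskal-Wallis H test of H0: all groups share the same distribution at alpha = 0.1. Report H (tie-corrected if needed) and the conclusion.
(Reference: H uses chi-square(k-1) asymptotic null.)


Step 1: Combine all N = 13 observations and assign midranks.
sorted (value, group, rank): (9,G2,1), (10,G1,2), (11,G1,3), (14,G2,4), (15,G1,5), (17,G3,6), (19,G2,7), (20,G1,8), (21,G2,9.5), (21,G3,9.5), (23,G3,11), (24,G1,12), (30,G3,13)
Step 2: Sum ranks within each group.
R_1 = 30 (n_1 = 5)
R_2 = 21.5 (n_2 = 4)
R_3 = 39.5 (n_3 = 4)
Step 3: H = 12/(N(N+1)) * sum(R_i^2/n_i) - 3(N+1)
     = 12/(13*14) * (30^2/5 + 21.5^2/4 + 39.5^2/4) - 3*14
     = 0.065934 * 685.625 - 42
     = 3.206044.
Step 4: Ties present; correction factor C = 1 - 6/(13^3 - 13) = 0.997253. Corrected H = 3.206044 / 0.997253 = 3.214876.
Step 5: Under H0, H ~ chi^2(2); p-value = 0.200400.
Step 6: alpha = 0.1. fail to reject H0.

H = 3.2149, df = 2, p = 0.200400, fail to reject H0.


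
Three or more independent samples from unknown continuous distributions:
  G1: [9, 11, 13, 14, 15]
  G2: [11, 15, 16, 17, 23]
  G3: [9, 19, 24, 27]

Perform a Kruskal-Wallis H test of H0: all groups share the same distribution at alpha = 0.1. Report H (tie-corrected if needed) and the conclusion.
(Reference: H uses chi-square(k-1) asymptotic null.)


Step 1: Combine all N = 14 observations and assign midranks.
sorted (value, group, rank): (9,G1,1.5), (9,G3,1.5), (11,G1,3.5), (11,G2,3.5), (13,G1,5), (14,G1,6), (15,G1,7.5), (15,G2,7.5), (16,G2,9), (17,G2,10), (19,G3,11), (23,G2,12), (24,G3,13), (27,G3,14)
Step 2: Sum ranks within each group.
R_1 = 23.5 (n_1 = 5)
R_2 = 42 (n_2 = 5)
R_3 = 39.5 (n_3 = 4)
Step 3: H = 12/(N(N+1)) * sum(R_i^2/n_i) - 3(N+1)
     = 12/(14*15) * (23.5^2/5 + 42^2/5 + 39.5^2/4) - 3*15
     = 0.057143 * 853.312 - 45
     = 3.760714.
Step 4: Ties present; correction factor C = 1 - 18/(14^3 - 14) = 0.993407. Corrected H = 3.760714 / 0.993407 = 3.785675.
Step 5: Under H0, H ~ chi^2(2); p-value = 0.150644.
Step 6: alpha = 0.1. fail to reject H0.

H = 3.7857, df = 2, p = 0.150644, fail to reject H0.


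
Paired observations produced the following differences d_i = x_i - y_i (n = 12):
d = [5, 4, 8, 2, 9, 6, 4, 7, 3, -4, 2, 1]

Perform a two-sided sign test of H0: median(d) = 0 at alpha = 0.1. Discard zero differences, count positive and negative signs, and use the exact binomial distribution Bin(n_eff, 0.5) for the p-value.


Step 1: Discard zero differences. Original n = 12; n_eff = number of nonzero differences = 12.
Nonzero differences (with sign): +5, +4, +8, +2, +9, +6, +4, +7, +3, -4, +2, +1
Step 2: Count signs: positive = 11, negative = 1.
Step 3: Under H0: P(positive) = 0.5, so the number of positives S ~ Bin(12, 0.5).
Step 4: Two-sided exact p-value = sum of Bin(12,0.5) probabilities at or below the observed probability = 0.006348.
Step 5: alpha = 0.1. reject H0.

n_eff = 12, pos = 11, neg = 1, p = 0.006348, reject H0.


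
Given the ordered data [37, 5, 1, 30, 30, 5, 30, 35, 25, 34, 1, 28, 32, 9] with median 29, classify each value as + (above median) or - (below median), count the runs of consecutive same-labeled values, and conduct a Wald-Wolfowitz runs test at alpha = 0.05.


Step 1: Compute median = 29; label A = above, B = below.
Labels in order: ABBAABAABABBAB  (n_A = 7, n_B = 7)
Step 2: Count runs R = 10.
Step 3: Under H0 (random ordering), E[R] = 2*n_A*n_B/(n_A+n_B) + 1 = 2*7*7/14 + 1 = 8.0000.
        Var[R] = 2*n_A*n_B*(2*n_A*n_B - n_A - n_B) / ((n_A+n_B)^2 * (n_A+n_B-1)) = 8232/2548 = 3.2308.
        SD[R] = 1.7974.
Step 4: Continuity-corrected z = (R - 0.5 - E[R]) / SD[R] = (10 - 0.5 - 8.0000) / 1.7974 = 0.8345.
Step 5: Two-sided p-value via normal approximation = 2*(1 - Phi(|z|)) = 0.403986.
Step 6: alpha = 0.05. fail to reject H0.

R = 10, z = 0.8345, p = 0.403986, fail to reject H0.


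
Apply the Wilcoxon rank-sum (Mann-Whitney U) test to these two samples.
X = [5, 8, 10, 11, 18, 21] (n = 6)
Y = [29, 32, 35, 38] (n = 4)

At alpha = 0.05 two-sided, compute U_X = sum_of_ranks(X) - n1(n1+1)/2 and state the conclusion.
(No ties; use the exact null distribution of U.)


Step 1: Combine and sort all 10 observations; assign midranks.
sorted (value, group): (5,X), (8,X), (10,X), (11,X), (18,X), (21,X), (29,Y), (32,Y), (35,Y), (38,Y)
ranks: 5->1, 8->2, 10->3, 11->4, 18->5, 21->6, 29->7, 32->8, 35->9, 38->10
Step 2: Rank sum for X: R1 = 1 + 2 + 3 + 4 + 5 + 6 = 21.
Step 3: U_X = R1 - n1(n1+1)/2 = 21 - 6*7/2 = 21 - 21 = 0.
       U_Y = n1*n2 - U_X = 24 - 0 = 24.
Step 4: No ties, so the exact null distribution of U (based on enumerating the C(10,6) = 210 equally likely rank assignments) gives the two-sided p-value.
Step 5: p-value = 0.009524; compare to alpha = 0.05. reject H0.

U_X = 0, p = 0.009524, reject H0 at alpha = 0.05.


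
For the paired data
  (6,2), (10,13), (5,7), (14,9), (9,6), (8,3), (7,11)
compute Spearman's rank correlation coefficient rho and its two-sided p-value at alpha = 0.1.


Step 1: Rank x and y separately (midranks; no ties here).
rank(x): 6->2, 10->6, 5->1, 14->7, 9->5, 8->4, 7->3
rank(y): 2->1, 13->7, 7->4, 9->5, 6->3, 3->2, 11->6
Step 2: d_i = R_x(i) - R_y(i); compute d_i^2.
  (2-1)^2=1, (6-7)^2=1, (1-4)^2=9, (7-5)^2=4, (5-3)^2=4, (4-2)^2=4, (3-6)^2=9
sum(d^2) = 32.
Step 3: rho = 1 - 6*32 / (7*(7^2 - 1)) = 1 - 192/336 = 0.428571.
Step 4: Under H0, t = rho * sqrt((n-2)/(1-rho^2)) = 1.0607 ~ t(5).
Step 5: Two-sided p-value from the t-distribution with 5 df = 0.337368.
Step 6: alpha = 0.1. fail to reject H0.

rho = 0.4286, p = 0.337368, fail to reject H0 at alpha = 0.1.


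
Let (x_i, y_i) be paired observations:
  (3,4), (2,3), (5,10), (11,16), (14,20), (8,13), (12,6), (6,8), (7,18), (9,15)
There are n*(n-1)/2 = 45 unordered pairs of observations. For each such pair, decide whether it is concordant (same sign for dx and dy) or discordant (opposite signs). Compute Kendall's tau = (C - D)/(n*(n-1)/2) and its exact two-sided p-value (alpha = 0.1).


Step 1: Enumerate the 45 unordered pairs (i,j) with i<j and classify each by sign(x_j-x_i) * sign(y_j-y_i).
  (1,2):dx=-1,dy=-1->C; (1,3):dx=+2,dy=+6->C; (1,4):dx=+8,dy=+12->C; (1,5):dx=+11,dy=+16->C
  (1,6):dx=+5,dy=+9->C; (1,7):dx=+9,dy=+2->C; (1,8):dx=+3,dy=+4->C; (1,9):dx=+4,dy=+14->C
  (1,10):dx=+6,dy=+11->C; (2,3):dx=+3,dy=+7->C; (2,4):dx=+9,dy=+13->C; (2,5):dx=+12,dy=+17->C
  (2,6):dx=+6,dy=+10->C; (2,7):dx=+10,dy=+3->C; (2,8):dx=+4,dy=+5->C; (2,9):dx=+5,dy=+15->C
  (2,10):dx=+7,dy=+12->C; (3,4):dx=+6,dy=+6->C; (3,5):dx=+9,dy=+10->C; (3,6):dx=+3,dy=+3->C
  (3,7):dx=+7,dy=-4->D; (3,8):dx=+1,dy=-2->D; (3,9):dx=+2,dy=+8->C; (3,10):dx=+4,dy=+5->C
  (4,5):dx=+3,dy=+4->C; (4,6):dx=-3,dy=-3->C; (4,7):dx=+1,dy=-10->D; (4,8):dx=-5,dy=-8->C
  (4,9):dx=-4,dy=+2->D; (4,10):dx=-2,dy=-1->C; (5,6):dx=-6,dy=-7->C; (5,7):dx=-2,dy=-14->C
  (5,8):dx=-8,dy=-12->C; (5,9):dx=-7,dy=-2->C; (5,10):dx=-5,dy=-5->C; (6,7):dx=+4,dy=-7->D
  (6,8):dx=-2,dy=-5->C; (6,9):dx=-1,dy=+5->D; (6,10):dx=+1,dy=+2->C; (7,8):dx=-6,dy=+2->D
  (7,9):dx=-5,dy=+12->D; (7,10):dx=-3,dy=+9->D; (8,9):dx=+1,dy=+10->C; (8,10):dx=+3,dy=+7->C
  (9,10):dx=+2,dy=-3->D
Step 2: C = 35, D = 10, total pairs = 45.
Step 3: tau = (C - D)/(n(n-1)/2) = (35 - 10)/45 = 0.555556.
Step 4: Exact two-sided p-value (enumerate n! = 3628800 permutations of y under H0): p = 0.028609.
Step 5: alpha = 0.1. reject H0.

tau_b = 0.5556 (C=35, D=10), p = 0.028609, reject H0.


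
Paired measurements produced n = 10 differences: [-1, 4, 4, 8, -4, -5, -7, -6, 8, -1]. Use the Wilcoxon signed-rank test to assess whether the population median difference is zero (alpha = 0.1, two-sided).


Step 1: Drop any zero differences (none here) and take |d_i|.
|d| = [1, 4, 4, 8, 4, 5, 7, 6, 8, 1]
Step 2: Midrank |d_i| (ties get averaged ranks).
ranks: |1|->1.5, |4|->4, |4|->4, |8|->9.5, |4|->4, |5|->6, |7|->8, |6|->7, |8|->9.5, |1|->1.5
Step 3: Attach original signs; sum ranks with positive sign and with negative sign.
W+ = 4 + 4 + 9.5 + 9.5 = 27
W- = 1.5 + 4 + 6 + 8 + 7 + 1.5 = 28
(Check: W+ + W- = 55 should equal n(n+1)/2 = 55.)
Step 4: Test statistic W = min(W+, W-) = 27.
Step 5: Ties in |d|, so use the tie-corrected normal approximation.
        E[W] = n(n+1)/4 = 10*11/4 = 27.5.
        Tie groups: |d|=1 (t=2), |d|=4 (t=3), |d|=8 (t=2); sum(t^3 - t) = 36.
        Var[W] = n(n+1)(2n+1)/24 - sum(t^3-t)/48 = 2310/24 - 36/48 = 95.5.
        z = (W - E[W]) / sqrt(Var[W]) = (27 - 27.5) / 9.7724 = -0.0512.
        Two-sided p = 2*Phi(z) = 0.959194.
Step 6: alpha = 0.1. fail to reject H0.

W+ = 27, W- = 28, W = min = 27, p = 0.959194, fail to reject H0.


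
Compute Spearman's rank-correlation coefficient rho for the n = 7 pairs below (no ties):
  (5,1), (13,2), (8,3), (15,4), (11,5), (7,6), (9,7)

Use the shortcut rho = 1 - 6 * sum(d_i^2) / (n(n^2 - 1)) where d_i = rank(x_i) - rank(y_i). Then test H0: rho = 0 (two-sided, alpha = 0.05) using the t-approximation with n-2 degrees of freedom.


Step 1: Rank x and y separately (midranks; no ties here).
rank(x): 5->1, 13->6, 8->3, 15->7, 11->5, 7->2, 9->4
rank(y): 1->1, 2->2, 3->3, 4->4, 5->5, 6->6, 7->7
Step 2: d_i = R_x(i) - R_y(i); compute d_i^2.
  (1-1)^2=0, (6-2)^2=16, (3-3)^2=0, (7-4)^2=9, (5-5)^2=0, (2-6)^2=16, (4-7)^2=9
sum(d^2) = 50.
Step 3: rho = 1 - 6*50 / (7*(7^2 - 1)) = 1 - 300/336 = 0.107143.
Step 4: Under H0, t = rho * sqrt((n-2)/(1-rho^2)) = 0.2410 ~ t(5).
Step 5: Two-sided p-value from the t-distribution with 5 df = 0.819151.
Step 6: alpha = 0.05. fail to reject H0.

rho = 0.1071, p = 0.819151, fail to reject H0 at alpha = 0.05.


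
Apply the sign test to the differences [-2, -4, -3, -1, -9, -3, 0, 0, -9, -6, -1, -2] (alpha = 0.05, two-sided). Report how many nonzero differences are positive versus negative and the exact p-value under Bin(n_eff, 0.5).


Step 1: Discard zero differences. Original n = 12; n_eff = number of nonzero differences = 10.
Nonzero differences (with sign): -2, -4, -3, -1, -9, -3, -9, -6, -1, -2
Step 2: Count signs: positive = 0, negative = 10.
Step 3: Under H0: P(positive) = 0.5, so the number of positives S ~ Bin(10, 0.5).
Step 4: Two-sided exact p-value = sum of Bin(10,0.5) probabilities at or below the observed probability = 0.001953.
Step 5: alpha = 0.05. reject H0.

n_eff = 10, pos = 0, neg = 10, p = 0.001953, reject H0.


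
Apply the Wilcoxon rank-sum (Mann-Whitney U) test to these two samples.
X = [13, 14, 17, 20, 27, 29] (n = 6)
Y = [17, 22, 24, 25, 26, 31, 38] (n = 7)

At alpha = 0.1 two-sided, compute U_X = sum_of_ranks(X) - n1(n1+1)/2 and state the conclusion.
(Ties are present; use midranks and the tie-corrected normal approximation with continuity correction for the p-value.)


Step 1: Combine and sort all 13 observations; assign midranks.
sorted (value, group): (13,X), (14,X), (17,X), (17,Y), (20,X), (22,Y), (24,Y), (25,Y), (26,Y), (27,X), (29,X), (31,Y), (38,Y)
ranks: 13->1, 14->2, 17->3.5, 17->3.5, 20->5, 22->6, 24->7, 25->8, 26->9, 27->10, 29->11, 31->12, 38->13
Step 2: Rank sum for X: R1 = 1 + 2 + 3.5 + 5 + 10 + 11 = 32.5.
Step 3: U_X = R1 - n1(n1+1)/2 = 32.5 - 6*7/2 = 32.5 - 21 = 11.5.
       U_Y = n1*n2 - U_X = 42 - 11.5 = 30.5.
Step 4: Ties are present, so use the tie-corrected normal approximation (with continuity correction) for the p-value.
Step 5: p-value = 0.197926; compare to alpha = 0.1. fail to reject H0.

U_X = 11.5, p = 0.197926, fail to reject H0 at alpha = 0.1.


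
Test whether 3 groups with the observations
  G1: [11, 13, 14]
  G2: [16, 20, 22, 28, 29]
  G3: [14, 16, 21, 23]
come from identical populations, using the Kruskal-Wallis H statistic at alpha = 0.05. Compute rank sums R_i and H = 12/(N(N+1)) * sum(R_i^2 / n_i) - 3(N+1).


Step 1: Combine all N = 12 observations and assign midranks.
sorted (value, group, rank): (11,G1,1), (13,G1,2), (14,G1,3.5), (14,G3,3.5), (16,G2,5.5), (16,G3,5.5), (20,G2,7), (21,G3,8), (22,G2,9), (23,G3,10), (28,G2,11), (29,G2,12)
Step 2: Sum ranks within each group.
R_1 = 6.5 (n_1 = 3)
R_2 = 44.5 (n_2 = 5)
R_3 = 27 (n_3 = 4)
Step 3: H = 12/(N(N+1)) * sum(R_i^2/n_i) - 3(N+1)
     = 12/(12*13) * (6.5^2/3 + 44.5^2/5 + 27^2/4) - 3*13
     = 0.076923 * 592.383 - 39
     = 6.567949.
Step 4: Ties present; correction factor C = 1 - 12/(12^3 - 12) = 0.993007. Corrected H = 6.567949 / 0.993007 = 6.614202.
Step 5: Under H0, H ~ chi^2(2); p-value = 0.036622.
Step 6: alpha = 0.05. reject H0.

H = 6.6142, df = 2, p = 0.036622, reject H0.


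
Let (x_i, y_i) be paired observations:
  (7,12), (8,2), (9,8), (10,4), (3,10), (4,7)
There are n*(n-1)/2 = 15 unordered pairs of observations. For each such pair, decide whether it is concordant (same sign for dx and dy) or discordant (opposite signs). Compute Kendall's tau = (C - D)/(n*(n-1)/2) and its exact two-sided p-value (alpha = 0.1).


Step 1: Enumerate the 15 unordered pairs (i,j) with i<j and classify each by sign(x_j-x_i) * sign(y_j-y_i).
  (1,2):dx=+1,dy=-10->D; (1,3):dx=+2,dy=-4->D; (1,4):dx=+3,dy=-8->D; (1,5):dx=-4,dy=-2->C
  (1,6):dx=-3,dy=-5->C; (2,3):dx=+1,dy=+6->C; (2,4):dx=+2,dy=+2->C; (2,5):dx=-5,dy=+8->D
  (2,6):dx=-4,dy=+5->D; (3,4):dx=+1,dy=-4->D; (3,5):dx=-6,dy=+2->D; (3,6):dx=-5,dy=-1->C
  (4,5):dx=-7,dy=+6->D; (4,6):dx=-6,dy=+3->D; (5,6):dx=+1,dy=-3->D
Step 2: C = 5, D = 10, total pairs = 15.
Step 3: tau = (C - D)/(n(n-1)/2) = (5 - 10)/15 = -0.333333.
Step 4: Exact two-sided p-value (enumerate n! = 720 permutations of y under H0): p = 0.469444.
Step 5: alpha = 0.1. fail to reject H0.

tau_b = -0.3333 (C=5, D=10), p = 0.469444, fail to reject H0.


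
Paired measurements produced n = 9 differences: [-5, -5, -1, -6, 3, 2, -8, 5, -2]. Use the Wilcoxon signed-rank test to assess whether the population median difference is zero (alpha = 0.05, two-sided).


Step 1: Drop any zero differences (none here) and take |d_i|.
|d| = [5, 5, 1, 6, 3, 2, 8, 5, 2]
Step 2: Midrank |d_i| (ties get averaged ranks).
ranks: |5|->6, |5|->6, |1|->1, |6|->8, |3|->4, |2|->2.5, |8|->9, |5|->6, |2|->2.5
Step 3: Attach original signs; sum ranks with positive sign and with negative sign.
W+ = 4 + 2.5 + 6 = 12.5
W- = 6 + 6 + 1 + 8 + 9 + 2.5 = 32.5
(Check: W+ + W- = 45 should equal n(n+1)/2 = 45.)
Step 4: Test statistic W = min(W+, W-) = 12.5.
Step 5: Ties in |d|, so use the tie-corrected normal approximation.
        E[W] = n(n+1)/4 = 9*10/4 = 22.5.
        Tie groups: |d|=2 (t=2), |d|=5 (t=3); sum(t^3 - t) = 30.
        Var[W] = n(n+1)(2n+1)/24 - sum(t^3-t)/48 = 1710/24 - 30/48 = 70.625.
        z = (W - E[W]) / sqrt(Var[W]) = (12.5 - 22.5) / 8.4039 = -1.1899.
        Two-sided p = 2*Phi(z) = 0.234075.
Step 6: alpha = 0.05. fail to reject H0.

W+ = 12.5, W- = 32.5, W = min = 12.5, p = 0.234075, fail to reject H0.


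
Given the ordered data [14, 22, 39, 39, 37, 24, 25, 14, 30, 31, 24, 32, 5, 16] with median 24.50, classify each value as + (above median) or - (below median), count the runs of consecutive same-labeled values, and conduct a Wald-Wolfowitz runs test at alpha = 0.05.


Step 1: Compute median = 24.50; label A = above, B = below.
Labels in order: BBAAABABAABABB  (n_A = 7, n_B = 7)
Step 2: Count runs R = 9.
Step 3: Under H0 (random ordering), E[R] = 2*n_A*n_B/(n_A+n_B) + 1 = 2*7*7/14 + 1 = 8.0000.
        Var[R] = 2*n_A*n_B*(2*n_A*n_B - n_A - n_B) / ((n_A+n_B)^2 * (n_A+n_B-1)) = 8232/2548 = 3.2308.
        SD[R] = 1.7974.
Step 4: Continuity-corrected z = (R - 0.5 - E[R]) / SD[R] = (9 - 0.5 - 8.0000) / 1.7974 = 0.2782.
Step 5: Two-sided p-value via normal approximation = 2*(1 - Phi(|z|)) = 0.780879.
Step 6: alpha = 0.05. fail to reject H0.

R = 9, z = 0.2782, p = 0.780879, fail to reject H0.


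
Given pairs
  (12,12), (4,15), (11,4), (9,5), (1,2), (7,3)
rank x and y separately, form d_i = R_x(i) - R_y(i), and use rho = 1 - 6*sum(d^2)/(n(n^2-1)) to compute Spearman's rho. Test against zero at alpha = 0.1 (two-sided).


Step 1: Rank x and y separately (midranks; no ties here).
rank(x): 12->6, 4->2, 11->5, 9->4, 1->1, 7->3
rank(y): 12->5, 15->6, 4->3, 5->4, 2->1, 3->2
Step 2: d_i = R_x(i) - R_y(i); compute d_i^2.
  (6-5)^2=1, (2-6)^2=16, (5-3)^2=4, (4-4)^2=0, (1-1)^2=0, (3-2)^2=1
sum(d^2) = 22.
Step 3: rho = 1 - 6*22 / (6*(6^2 - 1)) = 1 - 132/210 = 0.371429.
Step 4: Under H0, t = rho * sqrt((n-2)/(1-rho^2)) = 0.8001 ~ t(4).
Step 5: Two-sided p-value from the t-distribution with 4 df = 0.468478.
Step 6: alpha = 0.1. fail to reject H0.

rho = 0.3714, p = 0.468478, fail to reject H0 at alpha = 0.1.


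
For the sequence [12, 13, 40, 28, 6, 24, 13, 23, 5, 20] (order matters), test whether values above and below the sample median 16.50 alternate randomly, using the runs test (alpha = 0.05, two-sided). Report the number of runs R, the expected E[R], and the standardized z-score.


Step 1: Compute median = 16.50; label A = above, B = below.
Labels in order: BBAABABABA  (n_A = 5, n_B = 5)
Step 2: Count runs R = 8.
Step 3: Under H0 (random ordering), E[R] = 2*n_A*n_B/(n_A+n_B) + 1 = 2*5*5/10 + 1 = 6.0000.
        Var[R] = 2*n_A*n_B*(2*n_A*n_B - n_A - n_B) / ((n_A+n_B)^2 * (n_A+n_B-1)) = 2000/900 = 2.2222.
        SD[R] = 1.4907.
Step 4: Continuity-corrected z = (R - 0.5 - E[R]) / SD[R] = (8 - 0.5 - 6.0000) / 1.4907 = 1.0062.
Step 5: Two-sided p-value via normal approximation = 2*(1 - Phi(|z|)) = 0.314305.
Step 6: alpha = 0.05. fail to reject H0.

R = 8, z = 1.0062, p = 0.314305, fail to reject H0.


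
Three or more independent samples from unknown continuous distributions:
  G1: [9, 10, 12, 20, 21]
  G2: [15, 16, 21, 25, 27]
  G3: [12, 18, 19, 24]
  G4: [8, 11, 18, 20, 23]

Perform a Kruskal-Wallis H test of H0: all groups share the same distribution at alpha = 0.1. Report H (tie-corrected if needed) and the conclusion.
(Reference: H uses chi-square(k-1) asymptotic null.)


Step 1: Combine all N = 19 observations and assign midranks.
sorted (value, group, rank): (8,G4,1), (9,G1,2), (10,G1,3), (11,G4,4), (12,G1,5.5), (12,G3,5.5), (15,G2,7), (16,G2,8), (18,G3,9.5), (18,G4,9.5), (19,G3,11), (20,G1,12.5), (20,G4,12.5), (21,G1,14.5), (21,G2,14.5), (23,G4,16), (24,G3,17), (25,G2,18), (27,G2,19)
Step 2: Sum ranks within each group.
R_1 = 37.5 (n_1 = 5)
R_2 = 66.5 (n_2 = 5)
R_3 = 43 (n_3 = 4)
R_4 = 43 (n_4 = 5)
Step 3: H = 12/(N(N+1)) * sum(R_i^2/n_i) - 3(N+1)
     = 12/(19*20) * (37.5^2/5 + 66.5^2/5 + 43^2/4 + 43^2/5) - 3*20
     = 0.031579 * 1997.75 - 60
     = 3.086842.
Step 4: Ties present; correction factor C = 1 - 24/(19^3 - 19) = 0.996491. Corrected H = 3.086842 / 0.996491 = 3.097711.
Step 5: Under H0, H ~ chi^2(3); p-value = 0.376804.
Step 6: alpha = 0.1. fail to reject H0.

H = 3.0977, df = 3, p = 0.376804, fail to reject H0.


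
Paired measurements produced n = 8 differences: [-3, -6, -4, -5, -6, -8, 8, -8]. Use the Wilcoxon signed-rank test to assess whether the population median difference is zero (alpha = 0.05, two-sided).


Step 1: Drop any zero differences (none here) and take |d_i|.
|d| = [3, 6, 4, 5, 6, 8, 8, 8]
Step 2: Midrank |d_i| (ties get averaged ranks).
ranks: |3|->1, |6|->4.5, |4|->2, |5|->3, |6|->4.5, |8|->7, |8|->7, |8|->7
Step 3: Attach original signs; sum ranks with positive sign and with negative sign.
W+ = 7 = 7
W- = 1 + 4.5 + 2 + 3 + 4.5 + 7 + 7 = 29
(Check: W+ + W- = 36 should equal n(n+1)/2 = 36.)
Step 4: Test statistic W = min(W+, W-) = 7.
Step 5: Ties in |d|, so use the tie-corrected normal approximation.
        E[W] = n(n+1)/4 = 8*9/4 = 18.
        Tie groups: |d|=6 (t=2), |d|=8 (t=3); sum(t^3 - t) = 30.
        Var[W] = n(n+1)(2n+1)/24 - sum(t^3-t)/48 = 1224/24 - 30/48 = 50.375.
        z = (W - E[W]) / sqrt(Var[W]) = (7 - 18) / 7.0975 = -1.5498.
        Two-sided p = 2*Phi(z) = 0.121181.
Step 6: alpha = 0.05. fail to reject H0.

W+ = 7, W- = 29, W = min = 7, p = 0.121181, fail to reject H0.


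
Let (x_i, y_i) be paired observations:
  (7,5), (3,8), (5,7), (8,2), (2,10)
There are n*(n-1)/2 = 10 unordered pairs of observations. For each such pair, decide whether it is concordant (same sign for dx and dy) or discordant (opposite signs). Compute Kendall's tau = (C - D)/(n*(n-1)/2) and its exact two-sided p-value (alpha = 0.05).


Step 1: Enumerate the 10 unordered pairs (i,j) with i<j and classify each by sign(x_j-x_i) * sign(y_j-y_i).
  (1,2):dx=-4,dy=+3->D; (1,3):dx=-2,dy=+2->D; (1,4):dx=+1,dy=-3->D; (1,5):dx=-5,dy=+5->D
  (2,3):dx=+2,dy=-1->D; (2,4):dx=+5,dy=-6->D; (2,5):dx=-1,dy=+2->D; (3,4):dx=+3,dy=-5->D
  (3,5):dx=-3,dy=+3->D; (4,5):dx=-6,dy=+8->D
Step 2: C = 0, D = 10, total pairs = 10.
Step 3: tau = (C - D)/(n(n-1)/2) = (0 - 10)/10 = -1.000000.
Step 4: Exact two-sided p-value (enumerate n! = 120 permutations of y under H0): p = 0.016667.
Step 5: alpha = 0.05. reject H0.

tau_b = -1.0000 (C=0, D=10), p = 0.016667, reject H0.


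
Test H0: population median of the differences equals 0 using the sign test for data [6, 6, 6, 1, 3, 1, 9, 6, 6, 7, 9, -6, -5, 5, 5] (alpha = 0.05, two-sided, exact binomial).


Step 1: Discard zero differences. Original n = 15; n_eff = number of nonzero differences = 15.
Nonzero differences (with sign): +6, +6, +6, +1, +3, +1, +9, +6, +6, +7, +9, -6, -5, +5, +5
Step 2: Count signs: positive = 13, negative = 2.
Step 3: Under H0: P(positive) = 0.5, so the number of positives S ~ Bin(15, 0.5).
Step 4: Two-sided exact p-value = sum of Bin(15,0.5) probabilities at or below the observed probability = 0.007385.
Step 5: alpha = 0.05. reject H0.

n_eff = 15, pos = 13, neg = 2, p = 0.007385, reject H0.


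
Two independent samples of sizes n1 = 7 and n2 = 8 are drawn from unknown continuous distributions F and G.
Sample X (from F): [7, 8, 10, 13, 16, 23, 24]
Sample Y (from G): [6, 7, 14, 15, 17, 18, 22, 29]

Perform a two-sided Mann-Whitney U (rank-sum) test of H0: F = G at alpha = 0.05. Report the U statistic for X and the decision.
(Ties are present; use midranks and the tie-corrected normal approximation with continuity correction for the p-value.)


Step 1: Combine and sort all 15 observations; assign midranks.
sorted (value, group): (6,Y), (7,X), (7,Y), (8,X), (10,X), (13,X), (14,Y), (15,Y), (16,X), (17,Y), (18,Y), (22,Y), (23,X), (24,X), (29,Y)
ranks: 6->1, 7->2.5, 7->2.5, 8->4, 10->5, 13->6, 14->7, 15->8, 16->9, 17->10, 18->11, 22->12, 23->13, 24->14, 29->15
Step 2: Rank sum for X: R1 = 2.5 + 4 + 5 + 6 + 9 + 13 + 14 = 53.5.
Step 3: U_X = R1 - n1(n1+1)/2 = 53.5 - 7*8/2 = 53.5 - 28 = 25.5.
       U_Y = n1*n2 - U_X = 56 - 25.5 = 30.5.
Step 4: Ties are present, so use the tie-corrected normal approximation (with continuity correction) for the p-value.
Step 5: p-value = 0.816801; compare to alpha = 0.05. fail to reject H0.

U_X = 25.5, p = 0.816801, fail to reject H0 at alpha = 0.05.


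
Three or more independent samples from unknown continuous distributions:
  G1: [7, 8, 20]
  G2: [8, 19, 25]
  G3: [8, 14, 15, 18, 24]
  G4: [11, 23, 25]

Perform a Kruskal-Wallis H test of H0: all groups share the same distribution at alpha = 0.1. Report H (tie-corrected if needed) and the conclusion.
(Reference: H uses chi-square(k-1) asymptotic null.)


Step 1: Combine all N = 14 observations and assign midranks.
sorted (value, group, rank): (7,G1,1), (8,G1,3), (8,G2,3), (8,G3,3), (11,G4,5), (14,G3,6), (15,G3,7), (18,G3,8), (19,G2,9), (20,G1,10), (23,G4,11), (24,G3,12), (25,G2,13.5), (25,G4,13.5)
Step 2: Sum ranks within each group.
R_1 = 14 (n_1 = 3)
R_2 = 25.5 (n_2 = 3)
R_3 = 36 (n_3 = 5)
R_4 = 29.5 (n_4 = 3)
Step 3: H = 12/(N(N+1)) * sum(R_i^2/n_i) - 3(N+1)
     = 12/(14*15) * (14^2/3 + 25.5^2/3 + 36^2/5 + 29.5^2/3) - 3*15
     = 0.057143 * 831.367 - 45
     = 2.506667.
Step 4: Ties present; correction factor C = 1 - 30/(14^3 - 14) = 0.989011. Corrected H = 2.506667 / 0.989011 = 2.534519.
Step 5: Under H0, H ~ chi^2(3); p-value = 0.469085.
Step 6: alpha = 0.1. fail to reject H0.

H = 2.5345, df = 3, p = 0.469085, fail to reject H0.


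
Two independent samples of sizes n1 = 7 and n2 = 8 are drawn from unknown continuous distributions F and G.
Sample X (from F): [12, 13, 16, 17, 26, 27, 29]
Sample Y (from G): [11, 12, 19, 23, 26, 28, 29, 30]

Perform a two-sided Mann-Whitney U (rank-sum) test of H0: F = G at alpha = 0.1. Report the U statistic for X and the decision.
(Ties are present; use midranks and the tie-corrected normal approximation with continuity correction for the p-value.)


Step 1: Combine and sort all 15 observations; assign midranks.
sorted (value, group): (11,Y), (12,X), (12,Y), (13,X), (16,X), (17,X), (19,Y), (23,Y), (26,X), (26,Y), (27,X), (28,Y), (29,X), (29,Y), (30,Y)
ranks: 11->1, 12->2.5, 12->2.5, 13->4, 16->5, 17->6, 19->7, 23->8, 26->9.5, 26->9.5, 27->11, 28->12, 29->13.5, 29->13.5, 30->15
Step 2: Rank sum for X: R1 = 2.5 + 4 + 5 + 6 + 9.5 + 11 + 13.5 = 51.5.
Step 3: U_X = R1 - n1(n1+1)/2 = 51.5 - 7*8/2 = 51.5 - 28 = 23.5.
       U_Y = n1*n2 - U_X = 56 - 23.5 = 32.5.
Step 4: Ties are present, so use the tie-corrected normal approximation (with continuity correction) for the p-value.
Step 5: p-value = 0.642537; compare to alpha = 0.1. fail to reject H0.

U_X = 23.5, p = 0.642537, fail to reject H0 at alpha = 0.1.


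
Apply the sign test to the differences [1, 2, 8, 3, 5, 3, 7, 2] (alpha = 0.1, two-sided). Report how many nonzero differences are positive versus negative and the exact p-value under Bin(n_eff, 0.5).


Step 1: Discard zero differences. Original n = 8; n_eff = number of nonzero differences = 8.
Nonzero differences (with sign): +1, +2, +8, +3, +5, +3, +7, +2
Step 2: Count signs: positive = 8, negative = 0.
Step 3: Under H0: P(positive) = 0.5, so the number of positives S ~ Bin(8, 0.5).
Step 4: Two-sided exact p-value = sum of Bin(8,0.5) probabilities at or below the observed probability = 0.007812.
Step 5: alpha = 0.1. reject H0.

n_eff = 8, pos = 8, neg = 0, p = 0.007812, reject H0.


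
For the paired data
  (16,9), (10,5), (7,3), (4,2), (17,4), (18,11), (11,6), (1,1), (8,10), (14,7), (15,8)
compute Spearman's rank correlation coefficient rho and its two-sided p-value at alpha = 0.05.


Step 1: Rank x and y separately (midranks; no ties here).
rank(x): 16->9, 10->5, 7->3, 4->2, 17->10, 18->11, 11->6, 1->1, 8->4, 14->7, 15->8
rank(y): 9->9, 5->5, 3->3, 2->2, 4->4, 11->11, 6->6, 1->1, 10->10, 7->7, 8->8
Step 2: d_i = R_x(i) - R_y(i); compute d_i^2.
  (9-9)^2=0, (5-5)^2=0, (3-3)^2=0, (2-2)^2=0, (10-4)^2=36, (11-11)^2=0, (6-6)^2=0, (1-1)^2=0, (4-10)^2=36, (7-7)^2=0, (8-8)^2=0
sum(d^2) = 72.
Step 3: rho = 1 - 6*72 / (11*(11^2 - 1)) = 1 - 432/1320 = 0.672727.
Step 4: Under H0, t = rho * sqrt((n-2)/(1-rho^2)) = 2.7277 ~ t(9).
Step 5: Two-sided p-value from the t-distribution with 9 df = 0.023313.
Step 6: alpha = 0.05. reject H0.

rho = 0.6727, p = 0.023313, reject H0 at alpha = 0.05.


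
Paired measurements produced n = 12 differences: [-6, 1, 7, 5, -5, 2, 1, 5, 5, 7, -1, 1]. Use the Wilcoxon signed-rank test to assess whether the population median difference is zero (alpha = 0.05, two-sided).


Step 1: Drop any zero differences (none here) and take |d_i|.
|d| = [6, 1, 7, 5, 5, 2, 1, 5, 5, 7, 1, 1]
Step 2: Midrank |d_i| (ties get averaged ranks).
ranks: |6|->10, |1|->2.5, |7|->11.5, |5|->7.5, |5|->7.5, |2|->5, |1|->2.5, |5|->7.5, |5|->7.5, |7|->11.5, |1|->2.5, |1|->2.5
Step 3: Attach original signs; sum ranks with positive sign and with negative sign.
W+ = 2.5 + 11.5 + 7.5 + 5 + 2.5 + 7.5 + 7.5 + 11.5 + 2.5 = 58
W- = 10 + 7.5 + 2.5 = 20
(Check: W+ + W- = 78 should equal n(n+1)/2 = 78.)
Step 4: Test statistic W = min(W+, W-) = 20.
Step 5: Ties in |d|, so use the tie-corrected normal approximation.
        E[W] = n(n+1)/4 = 12*13/4 = 39.
        Tie groups: |d|=1 (t=4), |d|=5 (t=4), |d|=7 (t=2); sum(t^3 - t) = 126.
        Var[W] = n(n+1)(2n+1)/24 - sum(t^3-t)/48 = 3900/24 - 126/48 = 159.875.
        z = (W - E[W]) / sqrt(Var[W]) = (20 - 39) / 12.6442 = -1.5027.
        Two-sided p = 2*Phi(z) = 0.132924.
Step 6: alpha = 0.05. fail to reject H0.

W+ = 58, W- = 20, W = min = 20, p = 0.132924, fail to reject H0.


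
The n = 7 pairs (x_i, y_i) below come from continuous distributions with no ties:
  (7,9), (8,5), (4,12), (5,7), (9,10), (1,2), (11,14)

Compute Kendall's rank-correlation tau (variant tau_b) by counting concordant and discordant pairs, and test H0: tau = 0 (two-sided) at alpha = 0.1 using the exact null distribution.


Step 1: Enumerate the 21 unordered pairs (i,j) with i<j and classify each by sign(x_j-x_i) * sign(y_j-y_i).
  (1,2):dx=+1,dy=-4->D; (1,3):dx=-3,dy=+3->D; (1,4):dx=-2,dy=-2->C; (1,5):dx=+2,dy=+1->C
  (1,6):dx=-6,dy=-7->C; (1,7):dx=+4,dy=+5->C; (2,3):dx=-4,dy=+7->D; (2,4):dx=-3,dy=+2->D
  (2,5):dx=+1,dy=+5->C; (2,6):dx=-7,dy=-3->C; (2,7):dx=+3,dy=+9->C; (3,4):dx=+1,dy=-5->D
  (3,5):dx=+5,dy=-2->D; (3,6):dx=-3,dy=-10->C; (3,7):dx=+7,dy=+2->C; (4,5):dx=+4,dy=+3->C
  (4,6):dx=-4,dy=-5->C; (4,7):dx=+6,dy=+7->C; (5,6):dx=-8,dy=-8->C; (5,7):dx=+2,dy=+4->C
  (6,7):dx=+10,dy=+12->C
Step 2: C = 15, D = 6, total pairs = 21.
Step 3: tau = (C - D)/(n(n-1)/2) = (15 - 6)/21 = 0.428571.
Step 4: Exact two-sided p-value (enumerate n! = 5040 permutations of y under H0): p = 0.238889.
Step 5: alpha = 0.1. fail to reject H0.

tau_b = 0.4286 (C=15, D=6), p = 0.238889, fail to reject H0.


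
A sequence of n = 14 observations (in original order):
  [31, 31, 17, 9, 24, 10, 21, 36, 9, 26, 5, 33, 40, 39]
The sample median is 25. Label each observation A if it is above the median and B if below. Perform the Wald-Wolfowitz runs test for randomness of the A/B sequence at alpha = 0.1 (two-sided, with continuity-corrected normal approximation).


Step 1: Compute median = 25; label A = above, B = below.
Labels in order: AABBBBBABABAAA  (n_A = 7, n_B = 7)
Step 2: Count runs R = 7.
Step 3: Under H0 (random ordering), E[R] = 2*n_A*n_B/(n_A+n_B) + 1 = 2*7*7/14 + 1 = 8.0000.
        Var[R] = 2*n_A*n_B*(2*n_A*n_B - n_A - n_B) / ((n_A+n_B)^2 * (n_A+n_B-1)) = 8232/2548 = 3.2308.
        SD[R] = 1.7974.
Step 4: Continuity-corrected z = (R + 0.5 - E[R]) / SD[R] = (7 + 0.5 - 8.0000) / 1.7974 = -0.2782.
Step 5: Two-sided p-value via normal approximation = 2*(1 - Phi(|z|)) = 0.780879.
Step 6: alpha = 0.1. fail to reject H0.

R = 7, z = -0.2782, p = 0.780879, fail to reject H0.


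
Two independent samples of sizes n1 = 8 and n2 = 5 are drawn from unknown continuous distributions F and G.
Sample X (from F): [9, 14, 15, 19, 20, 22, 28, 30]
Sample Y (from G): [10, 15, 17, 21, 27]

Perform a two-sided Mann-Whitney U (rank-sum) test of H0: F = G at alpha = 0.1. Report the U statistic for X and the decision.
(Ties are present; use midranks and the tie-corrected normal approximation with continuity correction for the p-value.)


Step 1: Combine and sort all 13 observations; assign midranks.
sorted (value, group): (9,X), (10,Y), (14,X), (15,X), (15,Y), (17,Y), (19,X), (20,X), (21,Y), (22,X), (27,Y), (28,X), (30,X)
ranks: 9->1, 10->2, 14->3, 15->4.5, 15->4.5, 17->6, 19->7, 20->8, 21->9, 22->10, 27->11, 28->12, 30->13
Step 2: Rank sum for X: R1 = 1 + 3 + 4.5 + 7 + 8 + 10 + 12 + 13 = 58.5.
Step 3: U_X = R1 - n1(n1+1)/2 = 58.5 - 8*9/2 = 58.5 - 36 = 22.5.
       U_Y = n1*n2 - U_X = 40 - 22.5 = 17.5.
Step 4: Ties are present, so use the tie-corrected normal approximation (with continuity correction) for the p-value.
Step 5: p-value = 0.769390; compare to alpha = 0.1. fail to reject H0.

U_X = 22.5, p = 0.769390, fail to reject H0 at alpha = 0.1.


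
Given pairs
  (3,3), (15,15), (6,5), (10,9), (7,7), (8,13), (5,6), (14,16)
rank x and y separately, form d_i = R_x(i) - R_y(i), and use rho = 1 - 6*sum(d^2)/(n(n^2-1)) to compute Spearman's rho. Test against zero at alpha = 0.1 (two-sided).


Step 1: Rank x and y separately (midranks; no ties here).
rank(x): 3->1, 15->8, 6->3, 10->6, 7->4, 8->5, 5->2, 14->7
rank(y): 3->1, 15->7, 5->2, 9->5, 7->4, 13->6, 6->3, 16->8
Step 2: d_i = R_x(i) - R_y(i); compute d_i^2.
  (1-1)^2=0, (8-7)^2=1, (3-2)^2=1, (6-5)^2=1, (4-4)^2=0, (5-6)^2=1, (2-3)^2=1, (7-8)^2=1
sum(d^2) = 6.
Step 3: rho = 1 - 6*6 / (8*(8^2 - 1)) = 1 - 36/504 = 0.928571.
Step 4: Under H0, t = rho * sqrt((n-2)/(1-rho^2)) = 6.1283 ~ t(6).
Step 5: Two-sided p-value from the t-distribution with 6 df = 0.000863.
Step 6: alpha = 0.1. reject H0.

rho = 0.9286, p = 0.000863, reject H0 at alpha = 0.1.


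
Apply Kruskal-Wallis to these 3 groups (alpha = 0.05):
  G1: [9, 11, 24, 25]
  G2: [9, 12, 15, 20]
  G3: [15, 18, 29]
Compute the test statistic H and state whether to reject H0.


Step 1: Combine all N = 11 observations and assign midranks.
sorted (value, group, rank): (9,G1,1.5), (9,G2,1.5), (11,G1,3), (12,G2,4), (15,G2,5.5), (15,G3,5.5), (18,G3,7), (20,G2,8), (24,G1,9), (25,G1,10), (29,G3,11)
Step 2: Sum ranks within each group.
R_1 = 23.5 (n_1 = 4)
R_2 = 19 (n_2 = 4)
R_3 = 23.5 (n_3 = 3)
Step 3: H = 12/(N(N+1)) * sum(R_i^2/n_i) - 3(N+1)
     = 12/(11*12) * (23.5^2/4 + 19^2/4 + 23.5^2/3) - 3*12
     = 0.090909 * 412.396 - 36
     = 1.490530.
Step 4: Ties present; correction factor C = 1 - 12/(11^3 - 11) = 0.990909. Corrected H = 1.490530 / 0.990909 = 1.504205.
Step 5: Under H0, H ~ chi^2(2); p-value = 0.471374.
Step 6: alpha = 0.05. fail to reject H0.

H = 1.5042, df = 2, p = 0.471374, fail to reject H0.


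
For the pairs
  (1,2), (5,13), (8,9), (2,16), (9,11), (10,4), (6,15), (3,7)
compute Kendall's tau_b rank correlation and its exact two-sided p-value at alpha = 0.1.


Step 1: Enumerate the 28 unordered pairs (i,j) with i<j and classify each by sign(x_j-x_i) * sign(y_j-y_i).
  (1,2):dx=+4,dy=+11->C; (1,3):dx=+7,dy=+7->C; (1,4):dx=+1,dy=+14->C; (1,5):dx=+8,dy=+9->C
  (1,6):dx=+9,dy=+2->C; (1,7):dx=+5,dy=+13->C; (1,8):dx=+2,dy=+5->C; (2,3):dx=+3,dy=-4->D
  (2,4):dx=-3,dy=+3->D; (2,5):dx=+4,dy=-2->D; (2,6):dx=+5,dy=-9->D; (2,7):dx=+1,dy=+2->C
  (2,8):dx=-2,dy=-6->C; (3,4):dx=-6,dy=+7->D; (3,5):dx=+1,dy=+2->C; (3,6):dx=+2,dy=-5->D
  (3,7):dx=-2,dy=+6->D; (3,8):dx=-5,dy=-2->C; (4,5):dx=+7,dy=-5->D; (4,6):dx=+8,dy=-12->D
  (4,7):dx=+4,dy=-1->D; (4,8):dx=+1,dy=-9->D; (5,6):dx=+1,dy=-7->D; (5,7):dx=-3,dy=+4->D
  (5,8):dx=-6,dy=-4->C; (6,7):dx=-4,dy=+11->D; (6,8):dx=-7,dy=+3->D; (7,8):dx=-3,dy=-8->C
Step 2: C = 13, D = 15, total pairs = 28.
Step 3: tau = (C - D)/(n(n-1)/2) = (13 - 15)/28 = -0.071429.
Step 4: Exact two-sided p-value (enumerate n! = 40320 permutations of y under H0): p = 0.904861.
Step 5: alpha = 0.1. fail to reject H0.

tau_b = -0.0714 (C=13, D=15), p = 0.904861, fail to reject H0.


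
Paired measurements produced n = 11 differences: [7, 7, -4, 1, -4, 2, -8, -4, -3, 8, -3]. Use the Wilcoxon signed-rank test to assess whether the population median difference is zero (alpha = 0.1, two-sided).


Step 1: Drop any zero differences (none here) and take |d_i|.
|d| = [7, 7, 4, 1, 4, 2, 8, 4, 3, 8, 3]
Step 2: Midrank |d_i| (ties get averaged ranks).
ranks: |7|->8.5, |7|->8.5, |4|->6, |1|->1, |4|->6, |2|->2, |8|->10.5, |4|->6, |3|->3.5, |8|->10.5, |3|->3.5
Step 3: Attach original signs; sum ranks with positive sign and with negative sign.
W+ = 8.5 + 8.5 + 1 + 2 + 10.5 = 30.5
W- = 6 + 6 + 10.5 + 6 + 3.5 + 3.5 = 35.5
(Check: W+ + W- = 66 should equal n(n+1)/2 = 66.)
Step 4: Test statistic W = min(W+, W-) = 30.5.
Step 5: Ties in |d|, so use the tie-corrected normal approximation.
        E[W] = n(n+1)/4 = 11*12/4 = 33.
        Tie groups: |d|=3 (t=2), |d|=4 (t=3), |d|=7 (t=2), |d|=8 (t=2); sum(t^3 - t) = 42.
        Var[W] = n(n+1)(2n+1)/24 - sum(t^3-t)/48 = 3036/24 - 42/48 = 125.625.
        z = (W - E[W]) / sqrt(Var[W]) = (30.5 - 33) / 11.2083 = -0.2230.
        Two-sided p = 2*Phi(z) = 0.823497.
Step 6: alpha = 0.1. fail to reject H0.

W+ = 30.5, W- = 35.5, W = min = 30.5, p = 0.823497, fail to reject H0.
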